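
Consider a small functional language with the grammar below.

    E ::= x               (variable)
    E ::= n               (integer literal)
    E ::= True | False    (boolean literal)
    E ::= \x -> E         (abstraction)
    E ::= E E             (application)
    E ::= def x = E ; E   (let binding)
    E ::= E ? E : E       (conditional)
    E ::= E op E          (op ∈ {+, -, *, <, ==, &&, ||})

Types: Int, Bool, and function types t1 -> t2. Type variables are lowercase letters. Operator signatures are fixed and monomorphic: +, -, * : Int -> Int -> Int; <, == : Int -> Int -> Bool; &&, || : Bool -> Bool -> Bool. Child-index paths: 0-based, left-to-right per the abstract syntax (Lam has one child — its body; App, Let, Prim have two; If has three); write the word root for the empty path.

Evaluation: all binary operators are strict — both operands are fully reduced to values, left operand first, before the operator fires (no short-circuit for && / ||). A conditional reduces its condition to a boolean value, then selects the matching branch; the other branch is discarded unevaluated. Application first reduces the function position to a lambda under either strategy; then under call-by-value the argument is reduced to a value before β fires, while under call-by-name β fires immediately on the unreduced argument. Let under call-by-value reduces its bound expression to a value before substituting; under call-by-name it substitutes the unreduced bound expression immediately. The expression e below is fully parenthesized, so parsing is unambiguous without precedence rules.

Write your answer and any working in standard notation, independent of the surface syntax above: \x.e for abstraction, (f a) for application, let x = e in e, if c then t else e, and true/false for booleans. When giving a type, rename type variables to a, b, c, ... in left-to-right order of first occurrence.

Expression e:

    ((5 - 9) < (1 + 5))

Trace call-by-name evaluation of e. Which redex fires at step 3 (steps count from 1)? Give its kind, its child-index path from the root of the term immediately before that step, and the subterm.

Answer: delta at root : (-4 < 6)

Trace:
step 0: ((5 - 9) < (1 + 5))
step 1: [delta@0] (-4 < (1 + 5))
step 2: [delta@1] (-4 < 6)
step 3: [delta@root] true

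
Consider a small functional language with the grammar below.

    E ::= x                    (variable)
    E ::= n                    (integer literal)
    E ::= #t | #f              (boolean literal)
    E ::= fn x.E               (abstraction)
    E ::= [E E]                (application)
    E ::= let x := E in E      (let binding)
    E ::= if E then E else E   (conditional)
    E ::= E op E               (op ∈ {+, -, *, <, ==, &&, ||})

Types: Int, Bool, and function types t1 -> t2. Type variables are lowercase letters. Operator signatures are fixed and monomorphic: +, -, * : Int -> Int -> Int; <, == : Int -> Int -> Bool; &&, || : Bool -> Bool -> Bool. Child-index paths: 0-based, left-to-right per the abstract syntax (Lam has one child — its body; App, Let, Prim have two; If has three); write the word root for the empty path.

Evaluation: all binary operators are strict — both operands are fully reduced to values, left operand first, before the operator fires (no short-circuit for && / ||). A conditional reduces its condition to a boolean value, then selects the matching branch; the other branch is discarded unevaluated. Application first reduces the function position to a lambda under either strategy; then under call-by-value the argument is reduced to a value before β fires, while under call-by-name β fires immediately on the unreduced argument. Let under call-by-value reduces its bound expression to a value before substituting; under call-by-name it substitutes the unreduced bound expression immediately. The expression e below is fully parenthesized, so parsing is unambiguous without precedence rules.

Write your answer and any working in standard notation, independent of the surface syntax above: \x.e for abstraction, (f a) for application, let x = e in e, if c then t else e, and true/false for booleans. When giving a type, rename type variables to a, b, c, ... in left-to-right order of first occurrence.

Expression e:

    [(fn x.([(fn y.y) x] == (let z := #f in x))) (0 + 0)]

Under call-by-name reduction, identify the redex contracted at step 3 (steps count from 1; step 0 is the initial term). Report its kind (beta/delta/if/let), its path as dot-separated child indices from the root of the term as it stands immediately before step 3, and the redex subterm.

Derivation:
step 0: ((\x.(((\y.y) x) == (let z = false in x))) (0 + 0))
step 1: [beta@root] (((\y.y) (0 + 0)) == (let z = false in (0 + 0)))
step 2: [beta@0] ((0 + 0) == (let z = false in (0 + 0)))
step 3: [delta@0] (0 == (let z = false in (0 + 0)))

Answer: delta at 0 : (0 + 0)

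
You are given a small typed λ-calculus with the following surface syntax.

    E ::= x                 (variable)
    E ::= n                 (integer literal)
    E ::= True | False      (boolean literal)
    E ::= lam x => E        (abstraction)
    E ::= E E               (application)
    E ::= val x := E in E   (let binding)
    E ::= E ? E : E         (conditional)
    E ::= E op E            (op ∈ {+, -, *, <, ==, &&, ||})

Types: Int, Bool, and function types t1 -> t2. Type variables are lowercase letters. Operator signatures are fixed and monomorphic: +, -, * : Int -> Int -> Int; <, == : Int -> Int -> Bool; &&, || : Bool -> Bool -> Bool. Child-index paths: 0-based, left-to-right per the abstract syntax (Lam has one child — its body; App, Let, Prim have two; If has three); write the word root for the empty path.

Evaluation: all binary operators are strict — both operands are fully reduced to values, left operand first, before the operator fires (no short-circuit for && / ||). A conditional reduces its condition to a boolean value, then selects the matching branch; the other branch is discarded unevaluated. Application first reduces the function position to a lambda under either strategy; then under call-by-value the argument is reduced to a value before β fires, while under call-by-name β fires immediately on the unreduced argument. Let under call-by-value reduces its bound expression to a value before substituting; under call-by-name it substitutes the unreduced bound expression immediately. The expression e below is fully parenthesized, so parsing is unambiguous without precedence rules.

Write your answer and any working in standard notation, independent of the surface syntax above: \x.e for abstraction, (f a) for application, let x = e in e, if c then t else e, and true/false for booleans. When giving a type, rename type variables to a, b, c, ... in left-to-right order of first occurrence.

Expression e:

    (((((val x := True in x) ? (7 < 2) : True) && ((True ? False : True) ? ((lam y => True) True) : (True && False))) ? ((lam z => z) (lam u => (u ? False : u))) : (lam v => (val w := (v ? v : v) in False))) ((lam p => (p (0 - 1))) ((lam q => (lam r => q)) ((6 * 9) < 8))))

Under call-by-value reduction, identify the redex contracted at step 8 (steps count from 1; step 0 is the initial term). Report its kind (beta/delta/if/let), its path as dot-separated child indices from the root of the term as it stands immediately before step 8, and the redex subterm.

Working:
step 0: ((if ((if (let x = true in x) then (7 < 2) else true) && (if (if true then false else true) then ((\y.true) true) else (true && false))) then ((\z.z) (\u.(if u then false else u))) else (\v.(let w = (if v then v else v) in false))) ((\p.(p (0 - 1))) ((\q.(\r.q)) ((6 * 9) < 8))))
step 1: [let@0.0.0.0] ((if ((if true then (7 < 2) else true) && (if (if true then false else true) then ((\y.true) true) else (true && false))) then ((\z.z) (\u.(if u then false else u))) else (\v.(let w = (if v then v else v) in false))) ((\p.(p (0 - 1))) ((\q.(\r.q)) ((6 * 9) < 8))))
step 2: [if@0.0.0] ((if ((7 < 2) && (if (if true then false else true) then ((\y.true) true) else (true && false))) then ((\z.z) (\u.(if u then false else u))) else (\v.(let w = (if v then v else v) in false))) ((\p.(p (0 - 1))) ((\q.(\r.q)) ((6 * 9) < 8))))
step 3: [delta@0.0.0] ((if (false && (if (if true then false else true) then ((\y.true) true) else (true && false))) then ((\z.z) (\u.(if u then false else u))) else (\v.(let w = (if v then v else v) in false))) ((\p.(p (0 - 1))) ((\q.(\r.q)) ((6 * 9) < 8))))
step 4: [if@0.0.1.0] ((if (false && (if false then ((\y.true) true) else (true && false))) then ((\z.z) (\u.(if u then false else u))) else (\v.(let w = (if v then v else v) in false))) ((\p.(p (0 - 1))) ((\q.(\r.q)) ((6 * 9) < 8))))
step 5: [if@0.0.1] ((if (false && (true && false)) then ((\z.z) (\u.(if u then false else u))) else (\v.(let w = (if v then v else v) in false))) ((\p.(p (0 - 1))) ((\q.(\r.q)) ((6 * 9) < 8))))
step 6: [delta@0.0.1] ((if (false && false) then ((\z.z) (\u.(if u then false else u))) else (\v.(let w = (if v then v else v) in false))) ((\p.(p (0 - 1))) ((\q.(\r.q)) ((6 * 9) < 8))))
step 7: [delta@0.0] ((if false then ((\z.z) (\u.(if u then false else u))) else (\v.(let w = (if v then v else v) in false))) ((\p.(p (0 - 1))) ((\q.(\r.q)) ((6 * 9) < 8))))
step 8: [if@0] ((\v.(let w = (if v then v else v) in false)) ((\p.(p (0 - 1))) ((\q.(\r.q)) ((6 * 9) < 8))))

Answer: if at 0 : (if false then ((\z.z) (\u.(if u then false else u))) else (\v.(let w = (if v then v else v) in false)))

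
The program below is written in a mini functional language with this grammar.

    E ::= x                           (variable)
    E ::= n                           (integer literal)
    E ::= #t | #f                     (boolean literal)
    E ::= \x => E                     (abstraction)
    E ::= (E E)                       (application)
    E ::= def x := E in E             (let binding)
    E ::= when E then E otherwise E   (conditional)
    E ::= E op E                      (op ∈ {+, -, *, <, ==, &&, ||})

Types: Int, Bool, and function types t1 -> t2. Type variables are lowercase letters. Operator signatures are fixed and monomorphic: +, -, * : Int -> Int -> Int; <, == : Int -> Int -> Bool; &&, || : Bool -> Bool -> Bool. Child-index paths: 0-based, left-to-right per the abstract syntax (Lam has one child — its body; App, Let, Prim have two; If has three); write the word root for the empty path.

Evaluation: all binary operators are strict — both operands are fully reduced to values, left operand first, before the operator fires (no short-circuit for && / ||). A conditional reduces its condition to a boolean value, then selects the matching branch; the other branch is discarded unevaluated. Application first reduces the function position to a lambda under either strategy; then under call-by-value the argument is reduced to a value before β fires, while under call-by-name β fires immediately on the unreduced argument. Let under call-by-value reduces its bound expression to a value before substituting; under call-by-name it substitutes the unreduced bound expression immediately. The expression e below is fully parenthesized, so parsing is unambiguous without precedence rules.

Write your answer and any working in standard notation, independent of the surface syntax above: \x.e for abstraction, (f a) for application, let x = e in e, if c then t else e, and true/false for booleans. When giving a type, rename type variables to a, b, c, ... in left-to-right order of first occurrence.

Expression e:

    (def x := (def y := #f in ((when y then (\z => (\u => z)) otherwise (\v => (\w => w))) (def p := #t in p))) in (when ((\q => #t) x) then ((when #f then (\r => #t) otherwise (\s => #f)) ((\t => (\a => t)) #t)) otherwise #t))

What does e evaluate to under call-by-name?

Derivation:
step 0: (let x = (let y = false in ((if y then (\z.(\u.z)) else (\v.(\w.w))) (let p = true in p))) in (if ((\q.true) x) then ((if false then (\r.true) else (\s.false)) ((\t.(\a.t)) true)) else true))
step 1: [let@root] (if ((\q.true) (let y = false in ((if y then (\z.(\u.z)) else (\v.(\w.w))) (let p = true in p)))) then ((if false then (\r.true) else (\s.false)) ((\t.(\a.t)) true)) else true)
step 2: [beta@0] (if true then ((if false then (\r.true) else (\s.false)) ((\t.(\a.t)) true)) else true)
step 3: [if@root] ((if false then (\r.true) else (\s.false)) ((\t.(\a.t)) true))
step 4: [if@0] ((\s.false) ((\t.(\a.t)) true))
step 5: [beta@root] false

Answer: false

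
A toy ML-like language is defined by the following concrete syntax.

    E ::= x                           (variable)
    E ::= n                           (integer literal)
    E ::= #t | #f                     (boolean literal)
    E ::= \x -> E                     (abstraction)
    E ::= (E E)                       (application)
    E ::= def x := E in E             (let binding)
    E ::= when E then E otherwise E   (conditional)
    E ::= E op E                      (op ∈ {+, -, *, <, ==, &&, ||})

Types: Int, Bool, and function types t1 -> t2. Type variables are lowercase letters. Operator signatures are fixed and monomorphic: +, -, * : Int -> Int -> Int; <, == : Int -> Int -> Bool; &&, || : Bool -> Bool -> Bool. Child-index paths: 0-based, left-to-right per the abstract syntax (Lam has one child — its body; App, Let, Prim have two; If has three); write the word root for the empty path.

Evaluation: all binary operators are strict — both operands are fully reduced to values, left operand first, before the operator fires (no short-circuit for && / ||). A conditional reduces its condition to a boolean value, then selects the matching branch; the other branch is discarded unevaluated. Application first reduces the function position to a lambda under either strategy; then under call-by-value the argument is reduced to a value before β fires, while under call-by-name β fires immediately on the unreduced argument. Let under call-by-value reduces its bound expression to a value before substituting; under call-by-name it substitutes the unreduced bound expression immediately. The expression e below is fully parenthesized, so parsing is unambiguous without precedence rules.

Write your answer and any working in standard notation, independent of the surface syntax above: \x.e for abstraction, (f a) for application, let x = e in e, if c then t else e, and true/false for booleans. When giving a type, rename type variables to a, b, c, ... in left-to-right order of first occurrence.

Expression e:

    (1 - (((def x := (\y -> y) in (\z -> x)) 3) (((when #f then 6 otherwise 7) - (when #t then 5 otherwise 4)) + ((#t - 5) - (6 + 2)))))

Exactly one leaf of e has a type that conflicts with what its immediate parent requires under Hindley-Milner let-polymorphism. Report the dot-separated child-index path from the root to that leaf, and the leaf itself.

Working:
  unify Int ~ Int
y : a
\y._ : a -> a
let x : forall. a -> a
x : c -> c
\z._ : b -> c -> c
  unify b -> c -> c ~ Int -> d
  unify b ~ Int
  unify c -> c ~ d
_ _ : c -> c
  unify Bool ~ Bool
  unify Int ~ Int
  unify Int ~ Int
  unify Bool ~ Bool
  unify Int ~ Int
  unify Int ~ Int
  unify Int ~ Int
  unify Bool ~ Int
  FAIL: mismatch Bool ~ Int

Answer: 1.1.1.0.0 : true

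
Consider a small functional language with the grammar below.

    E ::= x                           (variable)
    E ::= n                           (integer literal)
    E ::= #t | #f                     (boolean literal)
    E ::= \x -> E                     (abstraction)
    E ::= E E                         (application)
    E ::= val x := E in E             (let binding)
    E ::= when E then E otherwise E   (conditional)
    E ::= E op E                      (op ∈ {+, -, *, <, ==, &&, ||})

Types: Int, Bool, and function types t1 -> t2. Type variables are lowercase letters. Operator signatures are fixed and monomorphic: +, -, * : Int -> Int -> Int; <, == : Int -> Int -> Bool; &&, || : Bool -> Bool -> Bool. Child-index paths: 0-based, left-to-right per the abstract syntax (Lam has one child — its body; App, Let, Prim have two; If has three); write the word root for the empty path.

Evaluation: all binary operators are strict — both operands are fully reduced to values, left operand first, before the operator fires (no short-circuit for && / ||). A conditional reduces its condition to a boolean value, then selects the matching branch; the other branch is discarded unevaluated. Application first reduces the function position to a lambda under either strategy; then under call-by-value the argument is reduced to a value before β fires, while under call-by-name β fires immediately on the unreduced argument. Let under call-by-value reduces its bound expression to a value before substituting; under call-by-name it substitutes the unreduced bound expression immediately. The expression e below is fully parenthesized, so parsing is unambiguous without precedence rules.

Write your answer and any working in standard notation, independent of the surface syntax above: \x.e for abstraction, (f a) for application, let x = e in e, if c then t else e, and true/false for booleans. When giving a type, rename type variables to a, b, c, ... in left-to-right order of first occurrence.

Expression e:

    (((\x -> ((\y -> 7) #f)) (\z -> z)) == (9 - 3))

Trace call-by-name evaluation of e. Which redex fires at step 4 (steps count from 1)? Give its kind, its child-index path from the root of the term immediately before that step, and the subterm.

Answer: delta at root : (7 == 6)

Working:
step 0: (((\x.((\y.7) false)) (\z.z)) == (9 - 3))
step 1: [beta@0] (((\y.7) false) == (9 - 3))
step 2: [beta@0] (7 == (9 - 3))
step 3: [delta@1] (7 == 6)
step 4: [delta@root] false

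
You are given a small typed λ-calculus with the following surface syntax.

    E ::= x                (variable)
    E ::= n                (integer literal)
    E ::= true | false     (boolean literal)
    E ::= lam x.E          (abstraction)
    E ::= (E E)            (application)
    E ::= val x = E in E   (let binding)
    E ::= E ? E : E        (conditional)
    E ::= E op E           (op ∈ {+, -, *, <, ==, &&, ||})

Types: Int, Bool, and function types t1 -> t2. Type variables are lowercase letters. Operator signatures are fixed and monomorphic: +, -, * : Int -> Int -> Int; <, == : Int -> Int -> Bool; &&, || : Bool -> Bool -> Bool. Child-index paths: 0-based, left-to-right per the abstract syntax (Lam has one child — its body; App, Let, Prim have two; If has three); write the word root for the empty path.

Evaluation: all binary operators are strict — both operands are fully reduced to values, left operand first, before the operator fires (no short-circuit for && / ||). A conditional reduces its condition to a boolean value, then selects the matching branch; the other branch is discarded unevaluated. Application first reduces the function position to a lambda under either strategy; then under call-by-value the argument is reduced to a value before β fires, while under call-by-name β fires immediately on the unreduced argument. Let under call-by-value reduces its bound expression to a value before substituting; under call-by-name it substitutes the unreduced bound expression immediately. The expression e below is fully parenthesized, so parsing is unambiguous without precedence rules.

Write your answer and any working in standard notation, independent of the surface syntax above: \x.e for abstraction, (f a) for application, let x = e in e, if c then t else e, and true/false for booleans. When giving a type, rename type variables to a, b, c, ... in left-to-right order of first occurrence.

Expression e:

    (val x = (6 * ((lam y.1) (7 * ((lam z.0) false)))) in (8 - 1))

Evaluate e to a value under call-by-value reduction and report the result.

Answer: 7

Trace:
step 0: (let x = (6 * ((\y.1) (7 * ((\z.0) false)))) in (8 - 1))
step 1: [beta@0.1.1.1] (let x = (6 * ((\y.1) (7 * 0))) in (8 - 1))
step 2: [delta@0.1.1] (let x = (6 * ((\y.1) 0)) in (8 - 1))
step 3: [beta@0.1] (let x = (6 * 1) in (8 - 1))
step 4: [delta@0] (let x = 6 in (8 - 1))
step 5: [let@root] (8 - 1)
step 6: [delta@root] 7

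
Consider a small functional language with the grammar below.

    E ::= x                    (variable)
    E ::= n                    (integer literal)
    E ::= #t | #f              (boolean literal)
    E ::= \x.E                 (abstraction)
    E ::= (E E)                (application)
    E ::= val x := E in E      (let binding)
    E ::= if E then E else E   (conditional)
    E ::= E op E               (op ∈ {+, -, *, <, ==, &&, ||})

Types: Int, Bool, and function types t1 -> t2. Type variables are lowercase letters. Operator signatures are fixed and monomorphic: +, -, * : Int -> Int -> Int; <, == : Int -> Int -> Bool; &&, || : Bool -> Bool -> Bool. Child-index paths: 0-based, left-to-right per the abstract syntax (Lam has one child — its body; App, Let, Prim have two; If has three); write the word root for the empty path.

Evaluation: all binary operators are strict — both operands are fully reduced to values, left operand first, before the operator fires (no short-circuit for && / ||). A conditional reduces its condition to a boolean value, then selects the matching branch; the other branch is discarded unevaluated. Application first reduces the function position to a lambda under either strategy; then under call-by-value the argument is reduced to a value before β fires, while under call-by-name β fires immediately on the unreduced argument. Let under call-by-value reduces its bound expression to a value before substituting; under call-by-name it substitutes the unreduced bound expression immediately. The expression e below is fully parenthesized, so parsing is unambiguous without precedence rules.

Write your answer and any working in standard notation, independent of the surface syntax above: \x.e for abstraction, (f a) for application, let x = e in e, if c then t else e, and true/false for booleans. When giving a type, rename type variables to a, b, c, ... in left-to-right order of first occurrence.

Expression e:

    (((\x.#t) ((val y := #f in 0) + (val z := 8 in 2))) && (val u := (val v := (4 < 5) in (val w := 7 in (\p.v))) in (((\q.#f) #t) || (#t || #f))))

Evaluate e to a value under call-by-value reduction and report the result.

Answer: true

Derivation:
step 0: (((\x.true) ((let y = false in 0) + (let z = 8 in 2))) && (let u = (let v = (4 < 5) in (let w = 7 in (\p.v))) in (((\q.false) true) || (true || false))))
step 1: [let@0.1.0] (((\x.true) (0 + (let z = 8 in 2))) && (let u = (let v = (4 < 5) in (let w = 7 in (\p.v))) in (((\q.false) true) || (true || false))))
step 2: [let@0.1.1] (((\x.true) (0 + 2)) && (let u = (let v = (4 < 5) in (let w = 7 in (\p.v))) in (((\q.false) true) || (true || false))))
step 3: [delta@0.1] (((\x.true) 2) && (let u = (let v = (4 < 5) in (let w = 7 in (\p.v))) in (((\q.false) true) || (true || false))))
step 4: [beta@0] (true && (let u = (let v = (4 < 5) in (let w = 7 in (\p.v))) in (((\q.false) true) || (true || false))))
step 5: [delta@1.0.0] (true && (let u = (let v = true in (let w = 7 in (\p.v))) in (((\q.false) true) || (true || false))))
step 6: [let@1.0] (true && (let u = (let w = 7 in (\p.true)) in (((\q.false) true) || (true || false))))
step 7: [let@1.0] (true && (let u = (\p.true) in (((\q.false) true) || (true || false))))
step 8: [let@1] (true && (((\q.false) true) || (true || false)))
step 9: [beta@1.0] (true && (false || (true || false)))
step 10: [delta@1.1] (true && (false || true))
step 11: [delta@1] (true && true)
step 12: [delta@root] true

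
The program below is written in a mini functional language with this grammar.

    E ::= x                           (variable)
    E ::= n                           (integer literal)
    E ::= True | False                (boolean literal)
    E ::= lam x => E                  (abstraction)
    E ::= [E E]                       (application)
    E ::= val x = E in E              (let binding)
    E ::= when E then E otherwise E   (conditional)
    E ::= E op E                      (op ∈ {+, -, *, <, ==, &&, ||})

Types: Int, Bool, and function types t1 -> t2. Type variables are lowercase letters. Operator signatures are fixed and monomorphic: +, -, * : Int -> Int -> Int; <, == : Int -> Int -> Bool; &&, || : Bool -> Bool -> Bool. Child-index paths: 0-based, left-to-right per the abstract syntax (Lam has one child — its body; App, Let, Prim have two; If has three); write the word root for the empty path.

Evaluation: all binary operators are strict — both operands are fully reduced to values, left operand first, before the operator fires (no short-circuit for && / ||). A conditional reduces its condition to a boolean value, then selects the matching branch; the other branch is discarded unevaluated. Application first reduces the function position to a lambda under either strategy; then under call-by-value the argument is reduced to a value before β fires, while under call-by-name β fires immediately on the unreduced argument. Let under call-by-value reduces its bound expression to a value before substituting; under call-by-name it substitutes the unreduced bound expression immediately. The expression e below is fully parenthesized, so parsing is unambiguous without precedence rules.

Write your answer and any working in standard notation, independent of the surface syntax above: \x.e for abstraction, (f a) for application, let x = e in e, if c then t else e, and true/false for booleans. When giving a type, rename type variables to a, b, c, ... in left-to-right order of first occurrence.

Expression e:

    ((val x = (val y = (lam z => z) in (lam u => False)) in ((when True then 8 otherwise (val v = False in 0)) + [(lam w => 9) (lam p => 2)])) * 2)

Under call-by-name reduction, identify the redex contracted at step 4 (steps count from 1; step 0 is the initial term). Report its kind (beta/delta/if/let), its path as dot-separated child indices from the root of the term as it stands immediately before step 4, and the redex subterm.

Answer: delta at 0 : (8 + 9)

Working:
step 0: ((let x = (let y = (\z.z) in (\u.false)) in ((if true then 8 else (let v = false in 0)) + ((\w.9) (\p.2)))) * 2)
step 1: [let@0] (((if true then 8 else (let v = false in 0)) + ((\w.9) (\p.2))) * 2)
step 2: [if@0.0] ((8 + ((\w.9) (\p.2))) * 2)
step 3: [beta@0.1] ((8 + 9) * 2)
step 4: [delta@0] (17 * 2)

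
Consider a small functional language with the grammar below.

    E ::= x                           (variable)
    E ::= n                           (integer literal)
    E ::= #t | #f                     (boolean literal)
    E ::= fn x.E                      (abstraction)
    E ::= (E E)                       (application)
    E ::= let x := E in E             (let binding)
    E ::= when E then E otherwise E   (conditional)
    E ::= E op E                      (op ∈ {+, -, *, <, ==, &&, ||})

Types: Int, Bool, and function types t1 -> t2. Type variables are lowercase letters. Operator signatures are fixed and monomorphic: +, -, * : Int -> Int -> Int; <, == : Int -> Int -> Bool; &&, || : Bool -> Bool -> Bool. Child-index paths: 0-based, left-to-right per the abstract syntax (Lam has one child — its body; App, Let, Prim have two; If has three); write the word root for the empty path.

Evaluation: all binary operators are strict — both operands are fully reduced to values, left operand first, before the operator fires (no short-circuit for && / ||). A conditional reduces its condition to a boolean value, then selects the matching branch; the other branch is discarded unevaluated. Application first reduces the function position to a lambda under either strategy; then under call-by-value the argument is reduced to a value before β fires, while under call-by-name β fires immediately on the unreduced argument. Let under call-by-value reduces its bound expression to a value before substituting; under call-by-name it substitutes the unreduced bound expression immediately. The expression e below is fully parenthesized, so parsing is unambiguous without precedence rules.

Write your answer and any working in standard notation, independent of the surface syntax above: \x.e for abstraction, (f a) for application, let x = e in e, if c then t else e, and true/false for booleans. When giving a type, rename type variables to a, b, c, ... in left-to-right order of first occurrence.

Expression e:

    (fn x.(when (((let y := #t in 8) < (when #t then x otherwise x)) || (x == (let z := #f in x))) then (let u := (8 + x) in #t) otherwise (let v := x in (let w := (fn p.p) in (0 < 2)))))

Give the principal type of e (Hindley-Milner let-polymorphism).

Answer: Int -> Bool

Derivation:
let y : Bool
  unify Int ~ Int
  unify Bool ~ Bool
x : a
x : a
  unify a ~ a
  unify a ~ Int
  unify Bool ~ Bool
x : Int
  unify Int ~ Int
let z : Bool
x : Int
  unify Int ~ Int
  unify Bool ~ Bool
  unify Bool ~ Bool
  unify Int ~ Int
x : Int
  unify Int ~ Int
let u : Int
x : Int
let v : Int
p : b
\p._ : b -> b
let w : forall. b -> b
  unify Int ~ Int
  unify Int ~ Int
  unify Bool ~ Bool
\x._ : Int -> Bool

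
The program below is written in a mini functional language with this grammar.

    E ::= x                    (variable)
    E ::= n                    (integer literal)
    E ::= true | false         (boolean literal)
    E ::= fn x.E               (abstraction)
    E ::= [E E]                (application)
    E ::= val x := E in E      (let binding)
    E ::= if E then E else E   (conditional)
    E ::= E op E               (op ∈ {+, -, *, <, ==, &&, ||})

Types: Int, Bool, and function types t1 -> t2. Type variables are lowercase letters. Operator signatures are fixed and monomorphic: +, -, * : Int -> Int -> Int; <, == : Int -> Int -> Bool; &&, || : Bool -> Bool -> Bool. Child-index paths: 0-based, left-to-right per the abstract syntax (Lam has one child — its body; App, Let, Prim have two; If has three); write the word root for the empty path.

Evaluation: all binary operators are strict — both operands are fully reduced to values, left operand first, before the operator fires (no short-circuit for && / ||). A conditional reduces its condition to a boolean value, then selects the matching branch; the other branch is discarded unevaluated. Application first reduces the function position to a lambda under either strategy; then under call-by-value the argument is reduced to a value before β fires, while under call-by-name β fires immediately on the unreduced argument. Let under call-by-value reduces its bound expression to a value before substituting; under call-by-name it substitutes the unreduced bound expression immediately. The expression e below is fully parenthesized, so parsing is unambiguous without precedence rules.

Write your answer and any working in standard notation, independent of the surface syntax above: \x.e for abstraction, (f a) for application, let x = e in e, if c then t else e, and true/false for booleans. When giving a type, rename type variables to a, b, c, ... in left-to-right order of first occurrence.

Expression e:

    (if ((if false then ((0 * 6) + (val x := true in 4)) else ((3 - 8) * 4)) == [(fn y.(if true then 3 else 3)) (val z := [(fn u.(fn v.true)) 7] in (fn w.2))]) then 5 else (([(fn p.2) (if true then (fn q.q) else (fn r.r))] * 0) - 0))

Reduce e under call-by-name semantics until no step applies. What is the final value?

Working:
step 0: (if ((if false then ((0 * 6) + (let x = true in 4)) else ((3 - 8) * 4)) == ((\y.(if true then 3 else 3)) (let z = ((\u.(\v.true)) 7) in (\w.2)))) then 5 else ((((\p.2) (if true then (\q.q) else (\r.r))) * 0) - 0))
step 1: [if@0.0] (if (((3 - 8) * 4) == ((\y.(if true then 3 else 3)) (let z = ((\u.(\v.true)) 7) in (\w.2)))) then 5 else ((((\p.2) (if true then (\q.q) else (\r.r))) * 0) - 0))
step 2: [delta@0.0.0] (if ((-5 * 4) == ((\y.(if true then 3 else 3)) (let z = ((\u.(\v.true)) 7) in (\w.2)))) then 5 else ((((\p.2) (if true then (\q.q) else (\r.r))) * 0) - 0))
step 3: [delta@0.0] (if (-20 == ((\y.(if true then 3 else 3)) (let z = ((\u.(\v.true)) 7) in (\w.2)))) then 5 else ((((\p.2) (if true then (\q.q) else (\r.r))) * 0) - 0))
step 4: [beta@0.1] (if (-20 == (if true then 3 else 3)) then 5 else ((((\p.2) (if true then (\q.q) else (\r.r))) * 0) - 0))
step 5: [if@0.1] (if (-20 == 3) then 5 else ((((\p.2) (if true then (\q.q) else (\r.r))) * 0) - 0))
step 6: [delta@0] (if false then 5 else ((((\p.2) (if true then (\q.q) else (\r.r))) * 0) - 0))
step 7: [if@root] ((((\p.2) (if true then (\q.q) else (\r.r))) * 0) - 0)
step 8: [beta@0.0] ((2 * 0) - 0)
step 9: [delta@0] (0 - 0)
step 10: [delta@root] 0

Answer: 0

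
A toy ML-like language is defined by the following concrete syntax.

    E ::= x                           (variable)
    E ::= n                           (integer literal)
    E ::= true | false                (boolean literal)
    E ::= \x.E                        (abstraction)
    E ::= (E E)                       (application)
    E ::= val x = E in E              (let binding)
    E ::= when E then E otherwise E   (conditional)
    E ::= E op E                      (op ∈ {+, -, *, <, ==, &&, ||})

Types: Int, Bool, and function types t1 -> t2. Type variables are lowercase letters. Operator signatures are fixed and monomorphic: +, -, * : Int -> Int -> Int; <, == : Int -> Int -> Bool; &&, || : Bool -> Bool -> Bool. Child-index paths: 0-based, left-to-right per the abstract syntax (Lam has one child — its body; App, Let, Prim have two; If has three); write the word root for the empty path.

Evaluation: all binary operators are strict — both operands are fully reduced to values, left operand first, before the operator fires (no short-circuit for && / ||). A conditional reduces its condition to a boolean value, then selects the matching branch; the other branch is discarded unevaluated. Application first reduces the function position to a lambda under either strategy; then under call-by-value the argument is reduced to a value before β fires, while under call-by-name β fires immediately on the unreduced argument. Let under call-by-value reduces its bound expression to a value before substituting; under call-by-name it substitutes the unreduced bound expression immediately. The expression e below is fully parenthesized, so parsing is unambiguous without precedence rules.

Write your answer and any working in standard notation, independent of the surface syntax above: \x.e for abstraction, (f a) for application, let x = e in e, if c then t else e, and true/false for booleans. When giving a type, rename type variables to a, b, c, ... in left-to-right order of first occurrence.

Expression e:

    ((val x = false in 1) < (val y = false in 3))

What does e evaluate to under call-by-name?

Trace:
step 0: ((let x = false in 1) < (let y = false in 3))
step 1: [let@0] (1 < (let y = false in 3))
step 2: [let@1] (1 < 3)
step 3: [delta@root] true

Answer: true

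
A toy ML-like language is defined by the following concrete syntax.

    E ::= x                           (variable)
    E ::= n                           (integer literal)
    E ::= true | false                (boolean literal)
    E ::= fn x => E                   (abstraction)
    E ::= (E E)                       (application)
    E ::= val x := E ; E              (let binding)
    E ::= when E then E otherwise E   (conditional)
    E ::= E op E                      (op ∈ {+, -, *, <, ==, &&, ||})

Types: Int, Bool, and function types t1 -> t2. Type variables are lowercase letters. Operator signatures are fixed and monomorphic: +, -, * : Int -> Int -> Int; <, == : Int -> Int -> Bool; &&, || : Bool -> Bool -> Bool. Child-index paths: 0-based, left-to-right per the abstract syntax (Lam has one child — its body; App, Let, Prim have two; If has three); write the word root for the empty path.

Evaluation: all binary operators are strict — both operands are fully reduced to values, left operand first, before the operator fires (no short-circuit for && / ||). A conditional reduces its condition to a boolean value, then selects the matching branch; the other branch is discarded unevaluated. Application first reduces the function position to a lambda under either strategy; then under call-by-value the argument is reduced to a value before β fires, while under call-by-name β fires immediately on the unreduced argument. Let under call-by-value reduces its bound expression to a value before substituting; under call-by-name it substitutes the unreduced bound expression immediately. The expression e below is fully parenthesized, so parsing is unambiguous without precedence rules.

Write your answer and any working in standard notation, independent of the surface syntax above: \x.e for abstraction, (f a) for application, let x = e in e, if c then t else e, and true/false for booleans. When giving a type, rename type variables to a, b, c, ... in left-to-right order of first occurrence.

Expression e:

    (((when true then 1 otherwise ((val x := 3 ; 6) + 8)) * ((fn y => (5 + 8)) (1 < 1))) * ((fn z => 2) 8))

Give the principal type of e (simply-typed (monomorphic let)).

Working:
  unify Bool ~ Bool
let x : Int
  unify Int ~ Int
  unify Int ~ Int
  unify Int ~ Int
  unify Int ~ Int
  unify Int ~ Int
  unify Int ~ Int
\y._ : a -> Int
  unify Int ~ Int
  unify Int ~ Int
  unify a -> Int ~ Bool -> b
  unify a ~ Bool
  unify Int ~ b
_ _ : Int
  unify Int ~ Int
  unify Int ~ Int
\z._ : c -> Int
  unify c -> Int ~ Int -> d
  unify c ~ Int
  unify Int ~ d
_ _ : Int
  unify Int ~ Int

Answer: Int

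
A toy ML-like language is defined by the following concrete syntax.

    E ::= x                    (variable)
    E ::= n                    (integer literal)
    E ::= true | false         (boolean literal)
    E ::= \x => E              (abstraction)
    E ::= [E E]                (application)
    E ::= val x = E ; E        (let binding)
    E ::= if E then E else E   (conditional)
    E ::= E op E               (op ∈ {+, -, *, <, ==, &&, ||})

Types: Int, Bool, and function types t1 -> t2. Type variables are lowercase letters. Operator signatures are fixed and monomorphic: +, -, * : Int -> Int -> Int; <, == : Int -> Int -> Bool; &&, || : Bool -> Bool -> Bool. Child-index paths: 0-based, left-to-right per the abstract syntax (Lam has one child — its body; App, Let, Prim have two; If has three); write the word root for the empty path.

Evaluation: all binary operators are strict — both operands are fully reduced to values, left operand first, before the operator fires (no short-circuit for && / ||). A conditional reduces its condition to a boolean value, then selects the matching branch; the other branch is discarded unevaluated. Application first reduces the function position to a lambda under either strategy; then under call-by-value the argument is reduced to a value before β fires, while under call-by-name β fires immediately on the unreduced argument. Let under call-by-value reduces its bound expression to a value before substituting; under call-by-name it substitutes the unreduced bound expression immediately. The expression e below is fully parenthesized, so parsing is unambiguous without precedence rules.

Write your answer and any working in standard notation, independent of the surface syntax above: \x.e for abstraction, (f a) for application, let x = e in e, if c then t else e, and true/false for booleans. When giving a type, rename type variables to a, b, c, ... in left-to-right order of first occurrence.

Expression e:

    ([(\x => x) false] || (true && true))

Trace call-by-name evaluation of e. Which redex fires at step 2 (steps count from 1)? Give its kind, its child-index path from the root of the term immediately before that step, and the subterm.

Derivation:
step 0: (((\x.x) false) || (true && true))
step 1: [beta@0] (false || (true && true))
step 2: [delta@1] (false || true)

Answer: delta at 1 : (true && true)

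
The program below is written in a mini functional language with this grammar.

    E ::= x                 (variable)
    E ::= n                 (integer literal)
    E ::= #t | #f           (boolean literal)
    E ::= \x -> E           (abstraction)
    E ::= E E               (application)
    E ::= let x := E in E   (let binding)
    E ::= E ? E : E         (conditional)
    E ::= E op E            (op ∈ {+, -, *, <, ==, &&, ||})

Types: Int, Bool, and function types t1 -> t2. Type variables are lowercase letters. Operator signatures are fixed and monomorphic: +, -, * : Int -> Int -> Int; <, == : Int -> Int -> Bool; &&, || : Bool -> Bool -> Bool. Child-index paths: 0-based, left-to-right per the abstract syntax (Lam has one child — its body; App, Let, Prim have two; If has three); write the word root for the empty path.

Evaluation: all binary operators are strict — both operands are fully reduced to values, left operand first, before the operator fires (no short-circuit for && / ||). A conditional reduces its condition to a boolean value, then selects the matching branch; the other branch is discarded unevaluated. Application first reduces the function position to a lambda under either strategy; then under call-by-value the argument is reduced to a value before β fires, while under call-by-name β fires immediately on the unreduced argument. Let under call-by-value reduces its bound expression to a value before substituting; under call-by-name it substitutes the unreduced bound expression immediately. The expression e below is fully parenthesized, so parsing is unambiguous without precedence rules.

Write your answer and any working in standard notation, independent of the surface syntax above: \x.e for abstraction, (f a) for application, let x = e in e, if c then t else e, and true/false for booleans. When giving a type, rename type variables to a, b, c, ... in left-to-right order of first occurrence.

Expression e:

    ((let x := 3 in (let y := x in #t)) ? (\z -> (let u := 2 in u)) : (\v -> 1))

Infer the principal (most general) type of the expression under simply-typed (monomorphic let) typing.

Answer: a -> Int

Derivation:
let x : Int
x : Int
let y : Int
  unify Bool ~ Bool
let u : Int
u : Int
\z._ : a -> Int
\v._ : b -> Int
  unify a -> Int ~ b -> Int
  unify a ~ b
  unify Int ~ Int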